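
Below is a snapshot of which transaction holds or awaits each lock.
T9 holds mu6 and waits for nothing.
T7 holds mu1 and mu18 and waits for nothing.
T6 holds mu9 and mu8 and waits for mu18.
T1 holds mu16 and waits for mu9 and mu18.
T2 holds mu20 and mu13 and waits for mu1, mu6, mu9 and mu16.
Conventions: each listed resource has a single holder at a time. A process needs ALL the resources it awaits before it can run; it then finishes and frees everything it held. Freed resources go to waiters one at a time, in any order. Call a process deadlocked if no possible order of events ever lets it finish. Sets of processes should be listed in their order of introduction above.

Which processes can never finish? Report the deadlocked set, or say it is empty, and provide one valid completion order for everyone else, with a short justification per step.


Nothing here is deadlocked.
Key observation: although several processes wait, no cycle exists — each chain bottoms out at a free runner.
One completion order for the rest: T9, T7, T6, T1, T2.
Step-by-step check:
  run T9 (it waits on nothing); releases mu6
  run T7 (it waits on nothing); releases mu1 and mu18
  run T6 (all its waits — mu18 — are resolved); releases mu9 and mu8
  run T1 (all its waits — mu9 and mu18 — are resolved); releases mu16
  run T2 (all its waits — mu1, mu6, mu9 and mu16 — are resolved); releases mu20 and mu13


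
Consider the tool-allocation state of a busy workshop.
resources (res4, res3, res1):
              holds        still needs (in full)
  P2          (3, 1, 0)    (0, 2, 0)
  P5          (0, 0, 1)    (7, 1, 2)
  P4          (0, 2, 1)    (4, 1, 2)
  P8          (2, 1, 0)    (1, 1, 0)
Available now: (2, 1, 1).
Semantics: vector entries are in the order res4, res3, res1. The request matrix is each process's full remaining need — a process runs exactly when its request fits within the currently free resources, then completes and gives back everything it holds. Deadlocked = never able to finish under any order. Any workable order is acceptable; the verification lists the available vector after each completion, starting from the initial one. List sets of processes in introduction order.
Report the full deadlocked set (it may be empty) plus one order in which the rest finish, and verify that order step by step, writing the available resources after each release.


The deadlocked set is P5 and P4.
Key observation: even finishing P8, P2 leaves just (7, 3, 1) free — too little res1 for any of the remaining processes.
The rest can finish in the order P8, P2. Verifying each step:
  pool = (2, 1, 1)
  run P8 (needs (1, 1, 0), free (2, 1, 1)); after release of (2, 1, 0) the pool is (4, 2, 1)
  run P2 (needs (0, 2, 0), free (4, 2, 1)); after release of (3, 1, 0) the pool is (7, 3, 1)
The stuck group stays short no matter what:
  blocked: P5 wants (7, 1, 2), pool (7, 3, 1) — not enough res1
  blocked: P4 wants (4, 1, 2), pool (7, 3, 1) — not enough res1


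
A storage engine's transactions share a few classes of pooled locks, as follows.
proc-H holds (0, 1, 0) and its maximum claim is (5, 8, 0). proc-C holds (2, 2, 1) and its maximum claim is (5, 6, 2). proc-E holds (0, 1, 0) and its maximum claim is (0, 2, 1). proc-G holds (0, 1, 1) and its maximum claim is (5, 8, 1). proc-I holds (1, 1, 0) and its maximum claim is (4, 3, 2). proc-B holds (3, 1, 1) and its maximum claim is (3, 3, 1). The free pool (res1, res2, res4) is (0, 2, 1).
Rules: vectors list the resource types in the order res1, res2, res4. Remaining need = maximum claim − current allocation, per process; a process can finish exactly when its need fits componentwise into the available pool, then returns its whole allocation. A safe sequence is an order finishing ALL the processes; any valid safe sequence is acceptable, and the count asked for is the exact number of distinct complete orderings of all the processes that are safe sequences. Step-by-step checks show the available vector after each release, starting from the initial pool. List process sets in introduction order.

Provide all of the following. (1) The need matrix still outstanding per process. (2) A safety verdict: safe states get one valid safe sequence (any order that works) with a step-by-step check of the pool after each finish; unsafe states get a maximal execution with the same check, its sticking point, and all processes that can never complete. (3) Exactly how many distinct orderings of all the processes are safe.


(1) Need matrix, components ordered res1, res2, res4:
  proc-H: (5, 7, 0)
  proc-C: (3, 4, 1)
  proc-E: (0, 1, 1)
  proc-G: (5, 7, 0)
  proc-I: (3, 2, 2)
  proc-B: (0, 2, 0)
(2) SAFE. One safe sequence: proc-B, proc-I, proc-E, proc-C, proc-H, proc-G.
Key observation: at proc-B the run first touches a limit — (0, 2, 0) against (0, 2, 1), exact on a resource it actually requests.
Walking it through:
  pool = (0, 2, 1)
  run proc-B (needs (0, 2, 0), free (0, 2, 1)); after release of (3, 1, 1) the pool is (3, 3, 2)
  run proc-I (needs (3, 2, 2), free (3, 3, 2)); after release of (1, 1, 0) the pool is (4, 4, 2)
  run proc-E (needs (0, 1, 1), free (4, 4, 2)); after release of (0, 1, 0) the pool is (4, 5, 2)
  run proc-C (needs (3, 4, 1), free (4, 5, 2)); after release of (2, 2, 1) the pool is (6, 7, 3)
  run proc-H (needs (5, 7, 0), free (6, 7, 3)); after release of (0, 1, 0) the pool is (6, 8, 3)
  run proc-G (needs (5, 7, 0), free (6, 8, 3)); after release of (0, 1, 1) the pool is (6, 9, 4)
(3) Exactly 12 of the possible complete orderings are safe sequences.


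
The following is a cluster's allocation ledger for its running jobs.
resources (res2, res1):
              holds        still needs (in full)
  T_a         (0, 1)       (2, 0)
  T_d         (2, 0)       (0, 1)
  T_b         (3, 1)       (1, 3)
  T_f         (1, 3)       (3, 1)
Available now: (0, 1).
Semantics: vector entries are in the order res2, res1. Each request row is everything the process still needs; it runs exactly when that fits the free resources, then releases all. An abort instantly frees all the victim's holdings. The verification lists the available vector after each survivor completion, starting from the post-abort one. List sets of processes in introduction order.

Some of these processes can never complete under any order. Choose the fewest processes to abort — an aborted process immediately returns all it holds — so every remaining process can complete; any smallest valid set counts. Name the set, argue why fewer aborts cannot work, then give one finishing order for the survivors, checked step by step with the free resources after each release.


The answer: abort T_b.
Key observation: no ordering could ever have run T_f before the abort of T_b; with (3, 1) back in the pool it fits at step 2.
No smaller set exists: with zero aborts the deadlock remains.
One survivor order: T_a, T_f, T_d. Check, step by step (post-abort pool first):
  pool = (3, 2)
  T_a needs (2, 0) <= (3, 2) -> finishes; pool += (0, 1) = (3, 3)
  T_f needs (3, 1) <= (3, 3) -> finishes; pool += (1, 3) = (4, 6)
  T_d needs (0, 1) <= (4, 6) -> finishes; pool += (2, 0) = (6, 6)


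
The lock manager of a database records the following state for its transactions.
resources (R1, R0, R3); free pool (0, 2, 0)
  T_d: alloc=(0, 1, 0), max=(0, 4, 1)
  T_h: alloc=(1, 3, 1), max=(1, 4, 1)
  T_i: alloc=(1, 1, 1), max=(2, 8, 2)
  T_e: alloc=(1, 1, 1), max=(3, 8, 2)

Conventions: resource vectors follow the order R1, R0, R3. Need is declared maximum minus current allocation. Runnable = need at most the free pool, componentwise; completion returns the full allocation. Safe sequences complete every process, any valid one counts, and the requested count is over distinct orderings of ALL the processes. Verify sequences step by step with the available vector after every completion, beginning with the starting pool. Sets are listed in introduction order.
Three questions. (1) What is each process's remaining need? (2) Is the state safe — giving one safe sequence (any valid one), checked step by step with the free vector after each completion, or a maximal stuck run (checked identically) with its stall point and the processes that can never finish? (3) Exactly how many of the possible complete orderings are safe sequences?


(1) Remaining need (order R1, R0, R3):
  T_d: (0, 3, 1)
  T_h: (0, 1, 0)
  T_i: (1, 7, 1)
  T_e: (2, 7, 1)
(2) The state is UNSAFE.
Key observation: after T_h, T_d complete, (1, 6, 1) is the best the pool ever gets, yet each leftover process wants more R0.
A maximal execution: T_h, T_d — then nothing else fits. Walking it through:
  pool = (0, 2, 0)
  T_h: need (0, 1, 0) fits (0, 2, 0); releases (1, 3, 1), pool now (1, 5, 1)
  T_d: need (0, 3, 1) fits (1, 5, 1); releases (0, 1, 0), pool now (1, 6, 1)
  T_i cannot run: need (1, 7, 1) vs free (1, 6, 1) (insufficient R0)
  T_e cannot run: need (2, 7, 1) vs free (1, 6, 1) (insufficient R1 and R0)
Processes that can never finish: T_i and T_e.
(3) The exact count: 0 of the possible complete orderings are safe sequences.


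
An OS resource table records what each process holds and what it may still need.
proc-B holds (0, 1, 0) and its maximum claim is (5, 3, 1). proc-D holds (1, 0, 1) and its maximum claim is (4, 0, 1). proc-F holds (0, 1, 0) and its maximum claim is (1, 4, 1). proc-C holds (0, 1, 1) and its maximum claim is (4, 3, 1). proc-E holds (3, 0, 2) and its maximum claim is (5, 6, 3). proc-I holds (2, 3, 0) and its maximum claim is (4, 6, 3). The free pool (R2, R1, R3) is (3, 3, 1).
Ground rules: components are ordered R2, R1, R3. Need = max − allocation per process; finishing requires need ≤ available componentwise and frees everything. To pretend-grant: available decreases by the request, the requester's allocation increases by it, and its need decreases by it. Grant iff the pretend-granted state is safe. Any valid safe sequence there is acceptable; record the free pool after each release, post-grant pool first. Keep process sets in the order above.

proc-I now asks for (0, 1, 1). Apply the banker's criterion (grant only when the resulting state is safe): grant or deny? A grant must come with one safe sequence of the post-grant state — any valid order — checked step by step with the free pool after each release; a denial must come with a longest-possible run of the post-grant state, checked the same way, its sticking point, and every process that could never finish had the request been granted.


GRANT: granting preserves safety; a valid post-grant sequence is proc-D, proc-C, proc-I, proc-E, proc-F, proc-B.
Key observation: with (3, 2, 0) left after the transfer, proc-D can run at once — the state stays safe.
Step-by-step check of the post-grant state:
  pool = (3, 2, 0)
  proc-D needs (3, 0, 0) <= (3, 2, 0) -> finishes; pool += (1, 0, 1) = (4, 2, 1)
  proc-C needs (4, 2, 0) <= (4, 2, 1) -> finishes; pool += (0, 1, 1) = (4, 3, 2)
  proc-I needs (2, 2, 2) <= (4, 3, 2) -> finishes; pool += (2, 4, 1) = (6, 7, 3)
  proc-E needs (2, 6, 1) <= (6, 7, 3) -> finishes; pool += (3, 0, 2) = (9, 7, 5)
  proc-F needs (1, 3, 1) <= (9, 7, 5) -> finishes; pool += (0, 1, 0) = (9, 8, 5)
  proc-B needs (5, 2, 1) <= (9, 8, 5) -> finishes; pool += (0, 1, 0) = (9, 9, 5)


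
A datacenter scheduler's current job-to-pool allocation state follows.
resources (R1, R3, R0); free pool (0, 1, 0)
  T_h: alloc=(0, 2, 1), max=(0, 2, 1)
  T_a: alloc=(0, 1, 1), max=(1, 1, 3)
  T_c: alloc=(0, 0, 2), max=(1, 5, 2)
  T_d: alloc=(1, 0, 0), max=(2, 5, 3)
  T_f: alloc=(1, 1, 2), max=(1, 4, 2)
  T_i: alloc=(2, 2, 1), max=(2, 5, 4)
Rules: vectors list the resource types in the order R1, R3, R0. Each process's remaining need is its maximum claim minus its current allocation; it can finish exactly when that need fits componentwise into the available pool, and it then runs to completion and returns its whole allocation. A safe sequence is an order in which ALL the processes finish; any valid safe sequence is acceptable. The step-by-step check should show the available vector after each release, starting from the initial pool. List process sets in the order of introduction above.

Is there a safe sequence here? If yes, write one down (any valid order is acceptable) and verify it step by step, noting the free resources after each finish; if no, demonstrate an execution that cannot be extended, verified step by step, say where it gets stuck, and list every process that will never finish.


The state is SAFE; one workable sequence: T_h, T_f, T_i, T_a, T_c, T_d.
Key observation: the first exact fit in this order is T_f — it needs (0, 3, 0) with (0, 3, 1) free, meeting a requested resource to the last unit.
Check, step by step:
  pool = (0, 1, 0)
  T_h: need (0, 0, 0) fits (0, 1, 0); releases (0, 2, 1), pool now (0, 3, 1)
  T_f: need (0, 3, 0) fits (0, 3, 1); releases (1, 1, 2), pool now (1, 4, 3)
  T_i: need (0, 3, 3) fits (1, 4, 3); releases (2, 2, 1), pool now (3, 6, 4)
  T_a: need (1, 0, 2) fits (3, 6, 4); releases (0, 1, 1), pool now (3, 7, 5)
  T_c: need (1, 5, 0) fits (3, 7, 5); releases (0, 0, 2), pool now (3, 7, 7)
  T_d: need (1, 5, 3) fits (3, 7, 7); releases (1, 0, 0), pool now (4, 7, 7)


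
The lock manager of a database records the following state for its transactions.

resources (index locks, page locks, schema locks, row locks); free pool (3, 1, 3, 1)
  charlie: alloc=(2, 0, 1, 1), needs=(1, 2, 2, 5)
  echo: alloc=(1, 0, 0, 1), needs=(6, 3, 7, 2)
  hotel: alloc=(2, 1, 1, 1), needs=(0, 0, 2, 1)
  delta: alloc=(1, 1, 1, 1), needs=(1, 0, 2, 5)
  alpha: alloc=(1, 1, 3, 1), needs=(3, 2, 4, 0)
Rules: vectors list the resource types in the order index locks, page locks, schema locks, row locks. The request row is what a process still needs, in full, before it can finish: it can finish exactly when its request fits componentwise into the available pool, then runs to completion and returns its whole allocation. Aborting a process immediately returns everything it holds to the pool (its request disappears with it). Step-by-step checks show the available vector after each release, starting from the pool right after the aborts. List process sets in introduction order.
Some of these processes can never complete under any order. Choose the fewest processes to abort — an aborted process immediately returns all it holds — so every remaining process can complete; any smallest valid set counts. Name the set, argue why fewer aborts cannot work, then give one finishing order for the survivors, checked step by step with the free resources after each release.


The answer: abort charlie.
Key observation: delta was stuck for good until charlie gave back (2, 0, 1, 1); in the order shown it finishes at step 4.
Minimality: the empty abort set fails — the state is deadlocked as it stands.
The survivors complete as hotel, alpha, echo, delta. Walking it through (starting from the post-abort pool):
  pool = (5, 1, 4, 2)
  hotel: need (0, 0, 2, 1) fits (5, 1, 4, 2); releases (2, 1, 1, 1), pool now (7, 2, 5, 3)
  alpha: need (3, 2, 4, 0) fits (7, 2, 5, 3); releases (1, 1, 3, 1), pool now (8, 3, 8, 4)
  echo: need (6, 3, 7, 2) fits (8, 3, 8, 4); releases (1, 0, 0, 1), pool now (9, 3, 8, 5)
  delta: need (1, 0, 2, 5) fits (9, 3, 8, 5); releases (1, 1, 1, 1), pool now (10, 4, 9, 6)


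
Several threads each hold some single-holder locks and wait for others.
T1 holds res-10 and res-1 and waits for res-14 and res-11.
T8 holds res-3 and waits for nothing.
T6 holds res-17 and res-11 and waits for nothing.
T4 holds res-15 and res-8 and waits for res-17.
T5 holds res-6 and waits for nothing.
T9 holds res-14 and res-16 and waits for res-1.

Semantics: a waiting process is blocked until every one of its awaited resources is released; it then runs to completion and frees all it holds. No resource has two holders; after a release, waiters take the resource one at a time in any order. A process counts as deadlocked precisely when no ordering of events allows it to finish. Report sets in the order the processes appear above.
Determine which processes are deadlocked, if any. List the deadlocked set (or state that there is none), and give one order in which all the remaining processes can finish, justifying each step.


The deadlocked set is T1 and T9.
Key observation: the wait chain closes on itself along T1 -> T9 -> T1; no other process is dragged down with it.
A valid finishing order for the others: T5, T6, T4, T8.
Verifying each step:
  T5 waits on nothing -> runs at once and releases res-6
  T6 waits on nothing -> runs at once and releases res-17 and res-11
  T4: everything it awaited (res-17) is free; runs, freeing res-15 and res-8
  T8 waits on nothing -> runs at once and releases res-3


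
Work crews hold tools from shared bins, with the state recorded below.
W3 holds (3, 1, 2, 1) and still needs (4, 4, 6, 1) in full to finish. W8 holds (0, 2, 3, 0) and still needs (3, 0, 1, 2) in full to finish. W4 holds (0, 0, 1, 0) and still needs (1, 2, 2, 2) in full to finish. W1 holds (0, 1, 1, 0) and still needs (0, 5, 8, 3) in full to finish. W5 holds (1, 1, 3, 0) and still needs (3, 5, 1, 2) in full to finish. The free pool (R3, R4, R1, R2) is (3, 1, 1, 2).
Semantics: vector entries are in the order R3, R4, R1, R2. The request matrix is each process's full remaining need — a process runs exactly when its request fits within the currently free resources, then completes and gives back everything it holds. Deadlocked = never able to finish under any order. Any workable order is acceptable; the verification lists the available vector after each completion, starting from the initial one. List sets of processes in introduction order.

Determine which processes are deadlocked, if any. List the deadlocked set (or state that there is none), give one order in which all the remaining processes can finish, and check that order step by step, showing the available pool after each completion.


Deadlocked: W3, W1 and W5.
Key observation: after W8, W4 complete, (3, 3, 5, 2) is the best the pool ever gets, yet each leftover process wants more R4.
The rest can finish in the order W8, W4. Verifying each step:
  pool = (3, 1, 1, 2)
  W8: need (3, 0, 1, 2) fits (3, 1, 1, 2); releases (0, 2, 3, 0), pool now (3, 3, 4, 2)
  W4: need (1, 2, 2, 2) fits (3, 3, 4, 2); releases (0, 0, 1, 0), pool now (3, 3, 5, 2)
The stuck group stays short no matter what:
  W3 cannot run: need (4, 4, 6, 1) vs free (3, 3, 5, 2) (insufficient R3, R4 and R1)
  W1 cannot run: need (0, 5, 8, 3) vs free (3, 3, 5, 2) (insufficient R4, R1 and R2)
  W5 cannot run: need (3, 5, 1, 2) vs free (3, 3, 5, 2) (insufficient R4)


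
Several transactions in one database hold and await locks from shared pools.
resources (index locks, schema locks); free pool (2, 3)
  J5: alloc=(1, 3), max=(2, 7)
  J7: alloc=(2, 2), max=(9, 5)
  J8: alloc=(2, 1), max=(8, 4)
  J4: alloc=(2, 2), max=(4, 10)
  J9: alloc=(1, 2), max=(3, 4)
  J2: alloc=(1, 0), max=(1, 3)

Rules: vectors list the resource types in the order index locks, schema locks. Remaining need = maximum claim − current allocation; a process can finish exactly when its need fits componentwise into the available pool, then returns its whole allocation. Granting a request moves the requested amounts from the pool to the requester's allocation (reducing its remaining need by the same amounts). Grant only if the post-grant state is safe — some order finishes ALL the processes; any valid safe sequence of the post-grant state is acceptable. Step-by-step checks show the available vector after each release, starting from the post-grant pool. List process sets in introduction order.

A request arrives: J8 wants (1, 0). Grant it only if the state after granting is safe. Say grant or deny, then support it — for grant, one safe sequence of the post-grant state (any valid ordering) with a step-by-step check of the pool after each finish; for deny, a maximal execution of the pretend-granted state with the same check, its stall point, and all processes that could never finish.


GRANT — the state after the grant stays safe, e.g. via J2, J9, J5, J4, J8, J7.
Key observation: after the grant the pool drops to (1, 3), which still lets J2 finish first and unwind the rest.
Step-by-step check of the post-grant state:
  pool = (1, 3)
  J2 needs (0, 3) <= (1, 3) -> finishes; pool += (1, 0) = (2, 3)
  J9 needs (2, 2) <= (2, 3) -> finishes; pool += (1, 2) = (3, 5)
  J5 needs (1, 4) <= (3, 5) -> finishes; pool += (1, 3) = (4, 8)
  J4 needs (2, 8) <= (4, 8) -> finishes; pool += (2, 2) = (6, 10)
  J8 needs (5, 3) <= (6, 10) -> finishes; pool += (3, 1) = (9, 11)
  J7 needs (7, 3) <= (9, 11) -> finishes; pool += (2, 2) = (11, 13)


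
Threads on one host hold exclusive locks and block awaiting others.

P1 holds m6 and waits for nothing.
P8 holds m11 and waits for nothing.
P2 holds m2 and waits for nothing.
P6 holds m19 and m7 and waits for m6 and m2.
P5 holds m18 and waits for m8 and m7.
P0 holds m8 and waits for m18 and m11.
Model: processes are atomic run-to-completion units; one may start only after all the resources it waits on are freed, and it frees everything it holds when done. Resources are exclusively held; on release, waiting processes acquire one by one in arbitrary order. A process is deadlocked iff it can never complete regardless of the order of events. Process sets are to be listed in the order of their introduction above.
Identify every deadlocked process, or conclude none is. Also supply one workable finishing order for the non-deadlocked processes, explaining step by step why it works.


The deadlocked set is P5 and P0.
Key observation: the waits loop around P5 -> P0 -> P5 with no way out; no other process is dragged down with it.
A valid finishing order for the others: P2, P8, P1, P6.
Step-by-step check:
  run P2 (it waits on nothing); releases m2
  run P8 (it waits on nothing); releases m11
  run P1 (it waits on nothing); releases m6
  P6: everything it awaited (m6 and m2) is free; runs, freeing m19 and m7


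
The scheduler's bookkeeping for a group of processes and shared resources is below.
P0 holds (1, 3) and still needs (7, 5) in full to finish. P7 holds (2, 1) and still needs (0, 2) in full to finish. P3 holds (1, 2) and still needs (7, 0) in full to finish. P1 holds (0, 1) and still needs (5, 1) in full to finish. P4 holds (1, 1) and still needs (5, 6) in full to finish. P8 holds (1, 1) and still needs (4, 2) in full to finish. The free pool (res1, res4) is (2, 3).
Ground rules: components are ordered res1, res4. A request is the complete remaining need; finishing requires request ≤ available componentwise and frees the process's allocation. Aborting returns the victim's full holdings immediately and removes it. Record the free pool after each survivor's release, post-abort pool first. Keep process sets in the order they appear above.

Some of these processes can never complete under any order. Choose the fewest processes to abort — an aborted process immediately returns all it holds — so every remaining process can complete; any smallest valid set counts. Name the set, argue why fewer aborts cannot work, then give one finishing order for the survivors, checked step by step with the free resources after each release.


Abort P3.
Key observation: the returned (1, 2) from P3 is what brings P0 — unrunnable before, under any order — into play at step 5.
Minimality: the empty abort set fails — the state is deadlocked as it stands.
The survivors complete as P7, P1, P8, P4, P0. Step-by-step check (starting from the post-abort pool):
  pool = (3, 5)
  P7: need (0, 2) fits (3, 5); releases (2, 1), pool now (5, 6)
  P1: need (5, 1) fits (5, 6); releases (0, 1), pool now (5, 7)
  P8: need (4, 2) fits (5, 7); releases (1, 1), pool now (6, 8)
  P4: need (5, 6) fits (6, 8); releases (1, 1), pool now (7, 9)
  P0: need (7, 5) fits (7, 9); releases (1, 3), pool now (8, 12)


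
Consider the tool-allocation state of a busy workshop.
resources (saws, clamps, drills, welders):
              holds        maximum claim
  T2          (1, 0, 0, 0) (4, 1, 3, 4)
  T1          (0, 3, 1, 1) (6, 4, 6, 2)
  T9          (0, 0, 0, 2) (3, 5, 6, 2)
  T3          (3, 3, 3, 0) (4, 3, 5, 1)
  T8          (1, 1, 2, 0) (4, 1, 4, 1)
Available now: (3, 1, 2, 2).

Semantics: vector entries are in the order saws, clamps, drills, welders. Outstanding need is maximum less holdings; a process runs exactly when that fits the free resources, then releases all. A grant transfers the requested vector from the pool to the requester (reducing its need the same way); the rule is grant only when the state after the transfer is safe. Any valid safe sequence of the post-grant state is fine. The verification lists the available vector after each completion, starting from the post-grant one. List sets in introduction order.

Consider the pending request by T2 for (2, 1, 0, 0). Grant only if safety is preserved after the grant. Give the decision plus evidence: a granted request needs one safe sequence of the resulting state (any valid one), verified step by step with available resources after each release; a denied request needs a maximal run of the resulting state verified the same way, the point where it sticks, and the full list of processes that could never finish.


DENY. Granting would leave the state unsafe.
Key observation: after T3, T8 the pool peaks at (5, 4, 7, 2), and each blocked process is short somewhere: T2 on welders; T1 on saws; T9 on clamps.
On the post-grant state, T3, T8 is a maximal run — nothing extends it. Verifying each step:
  pool = (1, 0, 2, 2)
  T3 needs (1, 0, 2, 1) <= (1, 0, 2, 2) -> finishes; pool += (3, 3, 3, 0) = (4, 3, 5, 2)
  T8 needs (3, 0, 2, 1) <= (4, 3, 5, 2) -> finishes; pool += (1, 1, 2, 0) = (5, 4, 7, 2)
  T2 still needs (1, 0, 3, 4) but only (5, 4, 7, 2) is free — short on welders
  T1 still needs (6, 1, 5, 1) but only (5, 4, 7, 2) is free — short on saws
  T9 still needs (3, 5, 6, 0) but only (5, 4, 7, 2) is free — short on clamps
Processes that could never finish after the grant: T2, T1 and T9.


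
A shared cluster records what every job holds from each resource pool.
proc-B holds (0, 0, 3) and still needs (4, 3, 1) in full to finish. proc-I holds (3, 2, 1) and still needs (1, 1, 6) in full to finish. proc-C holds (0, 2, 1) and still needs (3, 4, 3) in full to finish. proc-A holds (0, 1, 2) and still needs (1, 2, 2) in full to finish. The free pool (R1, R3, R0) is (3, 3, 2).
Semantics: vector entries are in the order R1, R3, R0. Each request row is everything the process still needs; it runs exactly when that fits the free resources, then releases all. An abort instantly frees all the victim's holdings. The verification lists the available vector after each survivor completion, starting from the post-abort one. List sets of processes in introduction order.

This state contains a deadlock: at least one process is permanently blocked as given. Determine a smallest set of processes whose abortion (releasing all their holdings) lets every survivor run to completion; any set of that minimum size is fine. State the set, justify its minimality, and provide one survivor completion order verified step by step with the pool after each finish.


Minimum abort set: proc-I.
Key observation: the returned (3, 2, 1) from proc-I is what brings proc-B — unrunnable before, under any order — into play at step 2.
Why nothing smaller works: aborting no one leaves the state deadlocked as given.
The survivors complete as proc-A, proc-B, proc-C. Step-by-step check (starting from the post-abort pool):
  pool = (6, 5, 3)
  run proc-A (needs (1, 2, 2), free (6, 5, 3)); after release of (0, 1, 2) the pool is (6, 6, 5)
  run proc-B (needs (4, 3, 1), free (6, 6, 5)); after release of (0, 0, 3) the pool is (6, 6, 8)
  run proc-C (needs (3, 4, 3), free (6, 6, 8)); after release of (0, 2, 1) the pool is (6, 8, 9)


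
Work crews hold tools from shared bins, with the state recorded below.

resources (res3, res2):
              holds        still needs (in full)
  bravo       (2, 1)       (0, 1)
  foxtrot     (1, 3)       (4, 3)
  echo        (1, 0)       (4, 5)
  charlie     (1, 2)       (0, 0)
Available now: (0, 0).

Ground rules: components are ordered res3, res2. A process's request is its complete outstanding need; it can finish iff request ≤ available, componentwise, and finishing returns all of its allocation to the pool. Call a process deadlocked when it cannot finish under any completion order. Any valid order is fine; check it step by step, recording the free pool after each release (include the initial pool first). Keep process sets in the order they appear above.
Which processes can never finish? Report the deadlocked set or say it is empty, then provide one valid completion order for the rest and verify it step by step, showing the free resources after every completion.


The deadlocked set is foxtrot and echo.
Key observation: once charlie, bravo finish, the pool peaks at (3, 3) — and every remaining process still needs more res3 than that.
A valid finishing order for the others: charlie, bravo. Step-by-step check:
  pool = (0, 0)
  charlie: need (0, 0) fits (0, 0); releases (1, 2), pool now (1, 2)
  bravo: need (0, 1) fits (1, 2); releases (2, 1), pool now (3, 3)
The stuck group stays short no matter what:
  blocked: foxtrot wants (4, 3), pool (3, 3) — not enough res3
  blocked: echo wants (4, 5), pool (3, 3) — not enough res3 and res2


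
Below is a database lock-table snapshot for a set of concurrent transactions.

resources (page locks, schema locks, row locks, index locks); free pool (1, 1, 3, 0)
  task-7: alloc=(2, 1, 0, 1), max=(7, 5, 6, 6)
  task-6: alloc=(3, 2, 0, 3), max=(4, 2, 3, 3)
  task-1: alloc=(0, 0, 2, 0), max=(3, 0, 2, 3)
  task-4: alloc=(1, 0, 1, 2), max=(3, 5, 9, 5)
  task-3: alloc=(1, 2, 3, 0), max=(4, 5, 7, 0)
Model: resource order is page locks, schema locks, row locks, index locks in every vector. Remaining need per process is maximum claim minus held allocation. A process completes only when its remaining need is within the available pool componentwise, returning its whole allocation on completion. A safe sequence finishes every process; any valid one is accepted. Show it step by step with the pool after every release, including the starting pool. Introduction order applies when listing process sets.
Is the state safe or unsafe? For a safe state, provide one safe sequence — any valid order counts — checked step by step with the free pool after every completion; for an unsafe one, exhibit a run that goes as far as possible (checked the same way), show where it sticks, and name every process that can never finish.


SAFE. One safe sequence: task-6, task-1, task-3, task-4, task-7.
Key observation: at task-6 the run first touches a limit — (1, 0, 3, 0) against (1, 1, 3, 0), exact on a resource it actually requests.
Walking it through:
  pool = (1, 1, 3, 0)
  task-6: need (1, 0, 3, 0) fits (1, 1, 3, 0); releases (3, 2, 0, 3), pool now (4, 3, 3, 3)
  task-1: need (3, 0, 0, 3) fits (4, 3, 3, 3); releases (0, 0, 2, 0), pool now (4, 3, 5, 3)
  task-3: need (3, 3, 4, 0) fits (4, 3, 5, 3); releases (1, 2, 3, 0), pool now (5, 5, 8, 3)
  task-4: need (2, 5, 8, 3) fits (5, 5, 8, 3); releases (1, 0, 1, 2), pool now (6, 5, 9, 5)
  task-7: need (5, 4, 6, 5) fits (6, 5, 9, 5); releases (2, 1, 0, 1), pool now (8, 6, 9, 6)


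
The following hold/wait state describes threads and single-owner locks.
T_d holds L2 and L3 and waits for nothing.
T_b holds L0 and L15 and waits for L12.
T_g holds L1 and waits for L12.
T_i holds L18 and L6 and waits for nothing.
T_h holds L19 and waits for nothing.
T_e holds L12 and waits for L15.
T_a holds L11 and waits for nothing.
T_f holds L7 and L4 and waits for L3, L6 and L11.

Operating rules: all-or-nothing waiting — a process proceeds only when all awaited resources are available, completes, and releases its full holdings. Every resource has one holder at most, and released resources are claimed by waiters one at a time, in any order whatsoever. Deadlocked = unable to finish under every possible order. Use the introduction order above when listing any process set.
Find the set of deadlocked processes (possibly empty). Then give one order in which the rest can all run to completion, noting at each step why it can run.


Deadlocked set: T_b, T_g and T_e.
Key observation: the knot is the closed ring of waits T_b -> T_e -> T_b; T_g waits into the deadlock from upstream.
The rest can finish in the order T_i, T_a, T_h, T_d, T_f.
Walking it through:
  T_i: no waits; runs immediately, freeing L18 and L6
  T_a: no waits; runs immediately, freeing L11
  T_h: no waits; runs immediately, freeing L19
  T_d: no waits; runs immediately, freeing L2 and L3
  T_f waits on L3, L6 and L11 — all released -> runs and releases L7 and L4


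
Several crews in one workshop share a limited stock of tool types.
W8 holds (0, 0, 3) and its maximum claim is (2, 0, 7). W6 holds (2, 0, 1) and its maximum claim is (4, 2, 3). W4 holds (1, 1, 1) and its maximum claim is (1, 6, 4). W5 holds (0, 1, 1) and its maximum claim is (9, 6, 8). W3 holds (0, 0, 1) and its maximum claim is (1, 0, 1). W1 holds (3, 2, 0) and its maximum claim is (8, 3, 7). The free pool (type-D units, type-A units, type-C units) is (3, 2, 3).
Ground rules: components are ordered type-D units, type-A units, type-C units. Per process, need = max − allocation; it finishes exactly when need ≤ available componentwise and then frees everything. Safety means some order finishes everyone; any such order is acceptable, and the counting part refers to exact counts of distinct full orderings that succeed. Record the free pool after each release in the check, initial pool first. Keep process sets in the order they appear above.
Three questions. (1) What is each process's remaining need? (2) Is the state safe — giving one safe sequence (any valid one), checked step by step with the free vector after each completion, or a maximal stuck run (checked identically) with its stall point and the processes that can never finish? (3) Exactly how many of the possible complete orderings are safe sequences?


(1) Outstanding need per process (order type-D units, type-A units, type-C units):
  W8: (2, 0, 4)
  W6: (2, 2, 2)
  W4: (0, 5, 3)
  W5: (9, 5, 7)
  W3: (1, 0, 0)
  W1: (5, 1, 7)
(2) UNSAFE.
Key observation: W6, W8, W1, W3 can finish, but then (8, 4, 8) is all there is, and the blocked group's type-A units demands exceed it.
A maximal execution: W6, W8, W1, W3 — then nothing else fits. Check, step by step:
  pool = (3, 2, 3)
  run W6 (needs (2, 2, 2), free (3, 2, 3)); after release of (2, 0, 1) the pool is (5, 2, 4)
  run W8 (needs (2, 0, 4), free (5, 2, 4)); after release of (0, 0, 3) the pool is (5, 2, 7)
  run W1 (needs (5, 1, 7), free (5, 2, 7)); after release of (3, 2, 0) the pool is (8, 4, 7)
  run W3 (needs (1, 0, 0), free (8, 4, 7)); after release of (0, 0, 1) the pool is (8, 4, 8)
  W4 still needs (0, 5, 3) but only (8, 4, 8) is free — short on type-A units
  W5 still needs (9, 5, 7) but only (8, 4, 8) is free — short on type-D units and type-A units
Never able to finish: W4 and W5.
(3) Exactly 0 of the possible complete orderings are safe sequences.


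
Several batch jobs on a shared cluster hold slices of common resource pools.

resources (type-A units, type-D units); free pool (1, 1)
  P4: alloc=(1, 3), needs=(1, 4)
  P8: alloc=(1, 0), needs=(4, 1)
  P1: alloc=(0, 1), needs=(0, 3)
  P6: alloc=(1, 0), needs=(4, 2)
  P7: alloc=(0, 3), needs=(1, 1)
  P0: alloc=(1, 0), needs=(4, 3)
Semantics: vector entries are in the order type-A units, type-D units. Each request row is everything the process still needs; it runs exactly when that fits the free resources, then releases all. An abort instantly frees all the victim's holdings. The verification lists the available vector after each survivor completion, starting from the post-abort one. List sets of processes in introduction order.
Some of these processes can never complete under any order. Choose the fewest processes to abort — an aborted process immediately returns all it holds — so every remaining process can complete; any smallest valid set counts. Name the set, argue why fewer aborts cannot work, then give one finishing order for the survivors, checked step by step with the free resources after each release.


The answer: abort P8 and P6.
Key observation: no ordering could ever have run P0 before the abort of P8 and P6; with (2, 0) back in the pool it fits at step 4.
Why nothing smaller works — every single abort fails: P4 alone leaves P8 blocked (short on type-A units); P8 alone leaves P6 blocked (short on type-A units); P1 alone leaves P8 blocked (short on type-A units); P6 alone leaves P8 blocked (short on type-A units); P7 alone leaves P8 blocked (short on type-A units); P0 alone leaves P8 blocked (short on type-A units).
Survivors finish in the order: P7, P4, P1, P0. Check, step by step (pool after the aborts first):
  pool = (3, 1)
  P7 needs (1, 1) <= (3, 1) -> finishes; pool += (0, 3) = (3, 4)
  P4 needs (1, 4) <= (3, 4) -> finishes; pool += (1, 3) = (4, 7)
  P1 needs (0, 3) <= (4, 7) -> finishes; pool += (0, 1) = (4, 8)
  P0 needs (4, 3) <= (4, 8) -> finishes; pool += (1, 0) = (5, 8)


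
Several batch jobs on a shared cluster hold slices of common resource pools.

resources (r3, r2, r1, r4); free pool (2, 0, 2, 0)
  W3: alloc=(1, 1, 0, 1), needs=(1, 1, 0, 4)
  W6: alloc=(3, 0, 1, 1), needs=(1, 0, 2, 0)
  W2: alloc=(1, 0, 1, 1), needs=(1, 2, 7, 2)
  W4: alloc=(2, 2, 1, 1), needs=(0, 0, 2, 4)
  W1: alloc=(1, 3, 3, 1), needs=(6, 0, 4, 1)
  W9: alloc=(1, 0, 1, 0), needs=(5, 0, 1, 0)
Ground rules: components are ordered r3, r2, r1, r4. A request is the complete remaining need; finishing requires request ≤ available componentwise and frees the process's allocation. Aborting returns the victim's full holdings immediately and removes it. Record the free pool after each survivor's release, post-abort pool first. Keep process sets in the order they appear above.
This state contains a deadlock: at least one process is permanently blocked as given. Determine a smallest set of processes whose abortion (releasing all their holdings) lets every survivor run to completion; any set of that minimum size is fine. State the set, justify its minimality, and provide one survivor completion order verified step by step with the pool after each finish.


Abort W4.
Key observation: aborting W4 returns (2, 2, 1, 1), and W3 — hopeless before — runs at step 5 with the returned capacity in the pool.
Minimality: the empty abort set fails — the state is deadlocked as it stands.
One survivor order: W6, W1, W9, W2, W3. Walking it through (post-abort pool first):
  pool = (4, 2, 3, 1)
  W6 needs (1, 0, 2, 0) <= (4, 2, 3, 1) -> finishes; pool += (3, 0, 1, 1) = (7, 2, 4, 2)
  W1 needs (6, 0, 4, 1) <= (7, 2, 4, 2) -> finishes; pool += (1, 3, 3, 1) = (8, 5, 7, 3)
  W9 needs (5, 0, 1, 0) <= (8, 5, 7, 3) -> finishes; pool += (1, 0, 1, 0) = (9, 5, 8, 3)
  W2 needs (1, 2, 7, 2) <= (9, 5, 8, 3) -> finishes; pool += (1, 0, 1, 1) = (10, 5, 9, 4)
  W3 needs (1, 1, 0, 4) <= (10, 5, 9, 4) -> finishes; pool += (1, 1, 0, 1) = (11, 6, 9, 5)


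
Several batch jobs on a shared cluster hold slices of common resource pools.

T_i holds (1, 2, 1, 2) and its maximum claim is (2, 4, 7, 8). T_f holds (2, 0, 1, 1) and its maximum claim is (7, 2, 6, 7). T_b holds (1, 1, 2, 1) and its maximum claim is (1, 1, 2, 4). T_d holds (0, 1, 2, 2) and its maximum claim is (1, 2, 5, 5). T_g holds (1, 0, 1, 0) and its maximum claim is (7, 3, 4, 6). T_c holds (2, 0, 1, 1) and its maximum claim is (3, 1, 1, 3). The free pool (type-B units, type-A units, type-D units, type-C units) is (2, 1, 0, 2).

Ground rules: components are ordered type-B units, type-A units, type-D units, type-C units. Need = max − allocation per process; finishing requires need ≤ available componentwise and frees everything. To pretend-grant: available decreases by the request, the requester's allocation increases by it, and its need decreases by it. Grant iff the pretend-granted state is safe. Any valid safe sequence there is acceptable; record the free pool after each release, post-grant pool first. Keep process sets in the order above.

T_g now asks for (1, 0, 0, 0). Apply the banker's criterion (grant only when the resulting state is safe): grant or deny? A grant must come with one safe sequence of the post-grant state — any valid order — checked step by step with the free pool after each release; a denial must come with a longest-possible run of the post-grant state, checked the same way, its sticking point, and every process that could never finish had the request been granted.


DENY: after the grant no complete ordering would exist.
Key observation: after T_c, T_b, T_d the pool peaks at (4, 3, 5, 6), and each blocked process is short somewhere: T_i on type-D units; T_f on type-B units; T_g on type-B units.
Pretend the grant happened; the run T_c, T_b, T_d goes as far as possible. Verifying each step:
  pool = (1, 1, 0, 2)
  T_c: need (1, 1, 0, 2) fits (1, 1, 0, 2); releases (2, 0, 1, 1), pool now (3, 1, 1, 3)
  T_b: need (0, 0, 0, 3) fits (3, 1, 1, 3); releases (1, 1, 2, 1), pool now (4, 2, 3, 4)
  T_d: need (1, 1, 3, 3) fits (4, 2, 3, 4); releases (0, 1, 2, 2), pool now (4, 3, 5, 6)
  T_i cannot run: need (1, 2, 6, 6) vs free (4, 3, 5, 6) (insufficient type-D units)
  T_f cannot run: need (5, 2, 5, 6) vs free (4, 3, 5, 6) (insufficient type-B units)
  T_g cannot run: need (5, 3, 3, 6) vs free (4, 3, 5, 6) (insufficient type-B units)
Had the request been granted, T_i, T_f and T_g could never finish.
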